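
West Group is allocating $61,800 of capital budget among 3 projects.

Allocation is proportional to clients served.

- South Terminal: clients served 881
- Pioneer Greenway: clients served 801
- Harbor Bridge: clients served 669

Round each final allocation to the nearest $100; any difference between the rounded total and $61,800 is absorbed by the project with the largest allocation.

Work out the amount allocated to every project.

Clients served total: 2,351.
Proportional shares: South Terminal 881/2,351 × $61,800 = 23,158.57; Pioneer Greenway 801/2,351 × $61,800 = 21,055.64; Harbor Bridge 669/2,351 × $61,800 = 17,585.79.
After rounding ($100): South Terminal $23,200; Pioneer Greenway $21,100; Harbor Bridge $17,600. Sum = $61,900.
Difference $61,800 − $61,900 = −$100 applied to largest allocation (South Terminal): South Terminal becomes $23,100.

South Terminal: $23,100; Pioneer Greenway: $21,100; Harbor Bridge: $17,600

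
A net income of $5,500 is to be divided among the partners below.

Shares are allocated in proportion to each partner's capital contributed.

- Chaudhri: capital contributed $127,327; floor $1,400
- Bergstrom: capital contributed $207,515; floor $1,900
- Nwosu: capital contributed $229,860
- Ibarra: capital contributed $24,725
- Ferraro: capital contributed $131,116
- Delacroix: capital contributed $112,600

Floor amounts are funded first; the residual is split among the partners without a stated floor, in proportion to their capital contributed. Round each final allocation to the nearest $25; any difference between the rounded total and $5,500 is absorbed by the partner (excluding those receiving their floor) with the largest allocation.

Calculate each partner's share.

Fund the minimums — Chaudhri $1,400; Bergstrom $1,900. Residual $2,200.
Residual split over remaining capital contributed 498,301: Nwosu 1,014.83 → $1,025; Ibarra 109.16 → $100; Ferraro 578.88 → $575; Delacroix 497.13 → $500.

Chaudhri: $1,400 | Bergstrom: $1,900 | Nwosu: $1,025 | Ibarra: $100 | Ferraro: $575 | Delacroix: $500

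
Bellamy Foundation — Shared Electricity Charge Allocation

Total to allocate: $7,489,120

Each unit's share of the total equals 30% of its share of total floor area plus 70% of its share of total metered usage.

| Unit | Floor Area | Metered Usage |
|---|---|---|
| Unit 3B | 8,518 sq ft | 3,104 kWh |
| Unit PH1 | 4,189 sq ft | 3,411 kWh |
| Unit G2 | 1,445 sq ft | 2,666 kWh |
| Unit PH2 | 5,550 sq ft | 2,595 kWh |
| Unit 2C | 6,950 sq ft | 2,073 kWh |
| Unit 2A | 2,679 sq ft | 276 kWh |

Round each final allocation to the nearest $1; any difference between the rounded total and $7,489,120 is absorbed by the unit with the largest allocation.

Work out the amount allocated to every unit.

Floor area total 29,331; metered usage total 14,125.
Composite weights (30% floor area + 70% metered usage): Unit 3B 0.2409; Unit PH1 0.2119; Unit G2 0.1469; Unit PH2 0.1854; Unit 2C 0.1738; Unit 2A 0.0411.
Pro-rata amounts: Unit 3B 1,804,498.88; Unit PH1 1,586,840.89; Unit G2 1,100,151.27; Unit PH2 1,388,240.57; Unit 2C 1,301,743.44; Unit 2A 307,644.96.
Rounded to nearest $1: Unit 3B $1,804,499; Unit PH1 $1,586,841; Unit G2 $1,100,151; Unit PH2 $1,388,241; Unit 2C $1,301,743; Unit 2A $307,645. Sum = $7,489,120.
No rounding difference to absorb.

Unit 3B: $1,804,499 | Unit PH1: $1,586,841 | Unit G2: $1,100,151 | Unit PH2: $1,388,241 | Unit 2C: $1,301,743 | Unit 2A: $307,645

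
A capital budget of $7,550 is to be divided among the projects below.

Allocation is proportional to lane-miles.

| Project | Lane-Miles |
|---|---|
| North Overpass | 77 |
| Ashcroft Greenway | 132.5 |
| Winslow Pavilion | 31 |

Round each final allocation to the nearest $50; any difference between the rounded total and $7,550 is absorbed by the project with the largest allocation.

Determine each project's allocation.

North Overpass: $2,400 · Ashcroft Greenway: $4,200 · Winslow Pavilion: $950

Total lane-miles = 240.5.
Pro-rata amounts: North Overpass 77/240.5 × $7,550 = 2,417.26; Ashcroft Greenway 132.5/240.5 × $7,550 = 4,159.56; Winslow Pavilion 31/240.5 × $7,550 = 973.18.
After rounding ($50): North Overpass $2,400; Ashcroft Greenway $4,150; Winslow Pavilion $950. Sum = $7,500.
Difference $7,550 − $7,500 = +$50 applied to largest allocation (Ashcroft Greenway): Ashcroft Greenway becomes $4,200.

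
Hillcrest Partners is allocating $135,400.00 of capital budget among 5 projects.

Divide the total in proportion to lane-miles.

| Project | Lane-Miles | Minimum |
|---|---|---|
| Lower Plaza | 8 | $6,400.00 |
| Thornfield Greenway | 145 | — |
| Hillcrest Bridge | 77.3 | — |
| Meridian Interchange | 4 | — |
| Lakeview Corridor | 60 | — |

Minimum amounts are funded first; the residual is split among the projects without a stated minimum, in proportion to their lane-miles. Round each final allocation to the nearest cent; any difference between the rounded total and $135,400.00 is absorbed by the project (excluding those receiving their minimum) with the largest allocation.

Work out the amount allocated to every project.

Lower Plaza: $6,400.00; Thornfield Greenway: $65,333.56; Hillcrest Bridge: $34,829.55; Meridian Interchange: $1,802.31; Lakeview Corridor: $27,034.58

Guaranteed amounts: Lower Plaza $6,400.00. Balance $129,000.00.
Balance split over remaining lane-miles 286.3: Thornfield Greenway 65,333.5662 → $65,333.57; Hillcrest Bridge 34,829.5494 → $34,829.55; Meridian Interchange 1,802.3053 → $1,802.31; Lakeview Corridor 27,034.5791 → $27,034.58.
Rounding difference −$0.01 applied to Thornfield Greenway → $65,333.56.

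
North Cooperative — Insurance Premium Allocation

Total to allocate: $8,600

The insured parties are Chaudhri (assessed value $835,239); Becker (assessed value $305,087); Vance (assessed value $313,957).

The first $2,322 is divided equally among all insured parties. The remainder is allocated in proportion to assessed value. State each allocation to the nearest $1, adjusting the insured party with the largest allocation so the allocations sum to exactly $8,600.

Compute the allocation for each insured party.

Chaudhri: $4,380 | Becker: $2,091 | Vance: $2,129

Equal tier: $2,322 ÷ 3 = $774 apiece.
Remainder $6,278 by assessed value (total 1,454,283): Chaudhri 3,605.65 → $3,606; Becker 1,317.03 → $1,317; Vance 1,355.32 → $1,355.
Totals: Chaudhri $774 + $3,606 = $4,380; Becker $774 + $1,317 = $2,091; Vance $774 + $1,355 = $2,129.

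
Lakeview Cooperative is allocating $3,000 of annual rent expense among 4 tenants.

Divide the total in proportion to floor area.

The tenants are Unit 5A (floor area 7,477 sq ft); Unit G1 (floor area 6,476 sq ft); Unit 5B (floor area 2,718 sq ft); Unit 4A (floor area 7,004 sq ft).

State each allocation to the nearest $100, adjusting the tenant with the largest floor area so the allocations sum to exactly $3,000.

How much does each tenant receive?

Unit 5A: $1,000 · Unit G1: $800 · Unit 5B: $300 · Unit 4A: $900

Floor area total: 23,675.
Raw shares: Unit 5A 7,477/23,675 × $3,000 = 947.46; Unit G1 6,476/23,675 × $3,000 = 820.61; Unit 5B 2,718/23,675 × $3,000 = 344.41; Unit 4A 7,004/23,675 × $3,000 = 887.52.
Rounded to nearest $100: Unit 5A $900; Unit G1 $800; Unit 5B $300; Unit 4A $900. Sum = $2,900.
Difference $3,000 − $2,900 = +$100 applied to largest floor area (Unit 5A): Unit 5A becomes $1,000.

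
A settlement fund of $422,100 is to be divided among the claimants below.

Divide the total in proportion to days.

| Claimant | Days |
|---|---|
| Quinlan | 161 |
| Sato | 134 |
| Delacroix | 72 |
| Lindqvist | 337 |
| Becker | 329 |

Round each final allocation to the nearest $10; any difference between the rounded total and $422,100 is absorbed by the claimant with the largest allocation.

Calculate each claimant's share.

Days total: 1,033.
Raw shares: Quinlan 161/1,033 × $422,100 = 65,787.12; Sato 134/1,033 × $422,100 = 54,754.50; Delacroix 72/1,033 × $422,100 = 29,420.33; Lindqvist 337/1,033 × $422,100 = 137,703.48; Becker 329/1,033 × $422,100 = 134,434.56.
After rounding ($10): Quinlan $65,790; Sato $54,750; Delacroix $29,420; Lindqvist $137,700; Becker $134,430. Sum = $422,090.
Difference $422,100 − $422,090 = +$10 applied to largest allocation (Lindqvist): Lindqvist becomes $137,710.

Quinlan: $65,790 | Sato: $54,750 | Delacroix: $29,420 | Lindqvist: $137,710 | Becker: $134,430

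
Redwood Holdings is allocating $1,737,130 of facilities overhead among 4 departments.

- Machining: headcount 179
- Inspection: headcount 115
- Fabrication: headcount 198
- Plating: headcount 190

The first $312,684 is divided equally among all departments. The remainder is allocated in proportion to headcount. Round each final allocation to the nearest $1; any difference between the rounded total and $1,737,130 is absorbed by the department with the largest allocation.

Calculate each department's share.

First tranche $312,684 split equally: $78,171 each.
Remainder $1,424,446 by headcount (total 682): Machining 373,864.86 → $373,865; Inspection 240,192.51 → $240,193; Fabrication 413,548.84 → $413,549; Plating 396,839.79 → $396,840.
Rounding difference −$1 on remainder applied to Fabrication.
Totals: Machining $78,171 + $373,865 = $452,036; Inspection $78,171 + $240,193 = $318,364; Fabrication $78,171 + $413,548 = $491,719; Plating $78,171 + $396,840 = $475,011.

Machining: $452,036 · Inspection: $318,364 · Fabrication: $491,719 · Plating: $475,011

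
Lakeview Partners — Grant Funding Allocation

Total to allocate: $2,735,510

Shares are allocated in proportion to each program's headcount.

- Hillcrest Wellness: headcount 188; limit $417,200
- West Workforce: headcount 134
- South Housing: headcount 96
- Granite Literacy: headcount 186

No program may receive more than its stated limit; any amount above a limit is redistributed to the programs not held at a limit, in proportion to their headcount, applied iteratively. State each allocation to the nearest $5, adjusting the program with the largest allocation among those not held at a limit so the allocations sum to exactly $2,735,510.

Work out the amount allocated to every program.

Headcount total: 604.
Pro-rata shares before constraints: Hillcrest Wellness 851,450.13; West Workforce 606,884.67; South Housing 434,783.05; Granite Literacy 842,392.15.
Held at cap: Hillcrest Wellness ($417,200); residual $2,318,310 reallocated over remaining headcount 416.
Redistributed shares: West Workforce 746,763.32 → $746,765; South Housing 534,994.62 → $534,995; Granite Literacy 1,036,552.07 → $1,036,550.

Hillcrest Wellness: $417,200; West Workforce: $746,765; South Housing: $534,995; Granite Literacy: $1,036,550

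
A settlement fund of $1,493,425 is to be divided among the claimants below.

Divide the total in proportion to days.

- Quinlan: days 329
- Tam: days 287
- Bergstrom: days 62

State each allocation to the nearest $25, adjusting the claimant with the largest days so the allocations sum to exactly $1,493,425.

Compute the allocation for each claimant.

Combined days = 329 + 287 + 62 = 678.
Pro-rata amounts: Quinlan 724,685.58; Tam 632,172.53; Bergstrom 136,566.89.
At nearest $25: Quinlan $724,675; Tam $632,175; Bergstrom $136,575. Sum = $1,493,425.
Sum already equals the total — no adjustment.

Quinlan: $724,675 · Tam: $632,175 · Bergstrom: $136,575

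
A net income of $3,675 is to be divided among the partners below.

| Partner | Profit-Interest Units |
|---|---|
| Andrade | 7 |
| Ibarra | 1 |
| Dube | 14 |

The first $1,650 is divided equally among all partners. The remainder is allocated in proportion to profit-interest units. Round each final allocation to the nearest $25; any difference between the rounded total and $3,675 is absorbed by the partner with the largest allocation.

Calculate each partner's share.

First tranche $1,650 split equally: $550 each.
Remainder $2,025 by profit-interest units (total 22): Andrade 644.32 → $650; Ibarra 92.05 → $100; Dube 1,288.64 → $1,300.
Rounding difference −$25 on remainder applied to Dube.
Totals: Andrade $550 + $650 = $1,200; Ibarra $550 + $100 = $650; Dube $550 + $1,275 = $1,825.

Andrade: $1,200 | Ibarra: $650 | Dube: $1,825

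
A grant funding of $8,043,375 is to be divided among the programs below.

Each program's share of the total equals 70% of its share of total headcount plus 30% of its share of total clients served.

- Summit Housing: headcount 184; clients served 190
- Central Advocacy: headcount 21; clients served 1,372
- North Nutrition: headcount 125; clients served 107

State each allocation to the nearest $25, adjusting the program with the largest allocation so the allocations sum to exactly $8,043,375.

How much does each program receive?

Totals — headcount 330, clients served 1,669.
Composite weights (70% headcount + 30% clients served): Summit Housing 0.4245; Central Advocacy 0.2912; North Nutrition 0.2844.
Raw shares: Summit Housing 3,414,052.48; Central Advocacy 2,341,910.62; North Nutrition 2,287,411.89.
Rounded to nearest $25: Summit Housing $3,414,050; Central Advocacy $2,341,900; North Nutrition $2,287,400. Sum = $8,043,350.
Difference $8,043,375 − $8,043,350 = +$25 applied to largest allocation (Summit Housing): Summit Housing becomes $3,414,075.

Summit Housing: $3,414,075 | Central Advocacy: $2,341,900 | North Nutrition: $2,287,400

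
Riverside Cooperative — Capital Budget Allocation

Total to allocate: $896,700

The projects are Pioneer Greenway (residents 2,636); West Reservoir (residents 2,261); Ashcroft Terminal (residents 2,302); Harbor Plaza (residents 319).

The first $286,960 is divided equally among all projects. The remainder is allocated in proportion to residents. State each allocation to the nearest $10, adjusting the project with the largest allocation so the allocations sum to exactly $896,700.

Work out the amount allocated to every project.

First tranche $286,960 split equally: $71,740 each.
Remainder $609,740 by residents (total 7,518): Pioneer Greenway 213,790.19 → $213,790; West Reservoir 183,376.18 → $183,380; Ashcroft Terminal 186,701.45 → $186,700; Harbor Plaza 25,872.18 → $25,870.
Totals: Pioneer Greenway $71,740 + $213,790 = $285,530; West Reservoir $71,740 + $183,380 = $255,120; Ashcroft Terminal $71,740 + $186,700 = $258,440; Harbor Plaza $71,740 + $25,870 = $97,610.

Pioneer Greenway: $285,530 | West Reservoir: $255,120 | Ashcroft Terminal: $258,440 | Harbor Plaza: $97,610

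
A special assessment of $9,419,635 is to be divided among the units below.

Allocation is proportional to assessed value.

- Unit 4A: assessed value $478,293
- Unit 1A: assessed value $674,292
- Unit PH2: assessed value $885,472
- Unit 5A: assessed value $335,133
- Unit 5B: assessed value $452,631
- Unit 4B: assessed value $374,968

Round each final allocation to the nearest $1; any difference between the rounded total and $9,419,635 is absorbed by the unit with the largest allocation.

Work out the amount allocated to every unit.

Unit 4A: $1,407,573 · Unit 1A: $1,984,381 · Unit PH2: $2,605,866 · Unit 5A: $986,266 · Unit 5B: $1,332,052 · Unit 4B: $1,103,497

Total assessed value = 3,200,789.
Unrounded shares: Unit 4A 478,293/3,200,789 × $9,419,635 = 1,407,573.41; Unit 1A 674,292/3,200,789 × $9,419,635 = 1,984,380.89; Unit PH2 885,472/3,200,789 × $9,419,635 = 2,605,864.69; Unit 5A 335,133/3,200,789 × $9,419,635 = 986,266.37; Unit 5B 452,631/3,200,789 × $9,419,635 = 1,332,052.44; Unit 4B 374,968/3,200,789 × $9,419,635 = 1,103,497.20.
At nearest $1: Unit 4A $1,407,573; Unit 1A $1,984,381; Unit PH2 $2,605,865; Unit 5A $986,266; Unit 5B $1,332,052; Unit 4B $1,103,497. Sum = $9,419,634.
Difference $9,419,635 − $9,419,634 = +$1 applied to largest allocation (Unit PH2): Unit PH2 becomes $2,605,866.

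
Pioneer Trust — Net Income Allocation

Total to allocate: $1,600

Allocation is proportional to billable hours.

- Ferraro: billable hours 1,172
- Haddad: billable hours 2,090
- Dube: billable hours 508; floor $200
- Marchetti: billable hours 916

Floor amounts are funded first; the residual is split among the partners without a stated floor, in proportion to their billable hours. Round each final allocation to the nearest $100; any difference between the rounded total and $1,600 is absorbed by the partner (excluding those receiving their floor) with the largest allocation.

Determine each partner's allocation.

Ferraro: $400 | Haddad: $700 | Dube: $200 | Marchetti: $300

Minimums first: Dube $200. Residual $1,400.
Residual split over remaining billable hours 4,178: Ferraro 392.72 → $400; Haddad 700.34 → $700; Marchetti 306.94 → $300.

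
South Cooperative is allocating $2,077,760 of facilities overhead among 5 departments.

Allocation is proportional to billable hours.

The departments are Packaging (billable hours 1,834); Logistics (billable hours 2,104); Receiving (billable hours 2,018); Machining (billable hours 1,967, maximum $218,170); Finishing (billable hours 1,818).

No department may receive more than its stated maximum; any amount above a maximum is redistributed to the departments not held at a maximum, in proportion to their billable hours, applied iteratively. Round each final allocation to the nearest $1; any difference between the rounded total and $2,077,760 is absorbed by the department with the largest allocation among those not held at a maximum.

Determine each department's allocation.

Packaging: $438,704 | Logistics: $503,291 | Receiving: $482,718 | Machining: $218,170 | Finishing: $434,877

Combined billable hours = 9,741.
Pro-rata shares before constraints: Packaging 391,193.08; Logistics 448,784.22; Receiving 430,440.37; Machining 419,562.05; Finishing 387,780.28.
Held at cap: Machining ($218,170); residual $1,859,590 reallocated over remaining billable hours 7,774.
Shares after redistribution: Packaging 438,704.41 → $438,704; Logistics 503,290.12 → $503,290; Receiving 482,718.37 → $482,718; Finishing 434,877.11 → $434,877.
Rounding difference +$1 applied to Logistics → $503,291.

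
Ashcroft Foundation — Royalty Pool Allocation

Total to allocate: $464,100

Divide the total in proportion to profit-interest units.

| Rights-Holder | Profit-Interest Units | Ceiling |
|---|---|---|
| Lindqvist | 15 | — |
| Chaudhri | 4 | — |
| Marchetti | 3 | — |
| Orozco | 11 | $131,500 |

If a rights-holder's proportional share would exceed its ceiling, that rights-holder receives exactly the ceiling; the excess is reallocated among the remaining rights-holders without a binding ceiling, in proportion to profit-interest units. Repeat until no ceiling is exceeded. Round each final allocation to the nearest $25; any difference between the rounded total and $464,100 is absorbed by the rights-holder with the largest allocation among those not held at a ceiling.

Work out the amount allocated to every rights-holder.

Lindqvist: $226,775 · Chaudhri: $60,475 · Marchetti: $45,350 · Orozco: $131,500

Combined profit-interest units = 33.
Unconstrained shares: Lindqvist 210,954.55; Chaudhri 56,254.55; Marchetti 42,190.91; Orozco 154,700.00.
Capped: Orozco ($131,500); residual $332,600 reallocated over remaining profit-interest units 22.
Redistributed shares: Lindqvist 226,772.73 → $226,775; Chaudhri 60,472.73 → $60,475; Marchetti 45,354.55 → $45,350.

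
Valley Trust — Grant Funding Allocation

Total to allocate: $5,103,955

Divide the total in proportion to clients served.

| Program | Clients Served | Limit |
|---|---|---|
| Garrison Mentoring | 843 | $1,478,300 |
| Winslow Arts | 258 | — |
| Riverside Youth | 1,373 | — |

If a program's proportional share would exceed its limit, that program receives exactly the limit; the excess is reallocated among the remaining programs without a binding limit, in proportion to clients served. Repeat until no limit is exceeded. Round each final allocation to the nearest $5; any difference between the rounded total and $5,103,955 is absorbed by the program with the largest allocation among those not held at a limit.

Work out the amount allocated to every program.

Garrison Mentoring: $1,478,300 · Winslow Arts: $573,525 · Riverside Youth: $3,052,130

Clients served total: 2,474.
Proportional shares (ignoring caps): Garrison Mentoring 1,739,140.69; Winslow Arts 532,263.70; Riverside Youth 2,832,550.61.
Held at cap: Garrison Mentoring ($1,478,300); balance $3,625,655 reallocated over remaining clients served 1,631.
Remaining shares: Winslow Arts 573,524.83 → $573,525; Riverside Youth 3,052,130.17 → $3,052,130.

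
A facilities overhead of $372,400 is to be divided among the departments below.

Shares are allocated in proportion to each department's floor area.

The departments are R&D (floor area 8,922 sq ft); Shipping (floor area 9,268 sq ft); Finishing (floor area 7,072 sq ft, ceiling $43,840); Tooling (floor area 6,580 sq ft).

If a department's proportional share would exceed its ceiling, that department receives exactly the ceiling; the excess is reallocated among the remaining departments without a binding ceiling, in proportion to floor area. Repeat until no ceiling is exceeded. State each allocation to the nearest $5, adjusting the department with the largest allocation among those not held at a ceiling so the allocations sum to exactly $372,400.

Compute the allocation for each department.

R&D: $118,345 | Shipping: $122,935 | Finishing: $43,840 | Tooling: $87,280

Total floor area = 31,842.
Pro-rata shares before constraints: R&D 104,344.98; Shipping 108,391.53; Finishing 82,708.77; Tooling 76,954.71.
Cap binds for Finishing ($43,840); residual $328,560 reallocated over remaining floor area 24,770.
Remaining shares: R&D 118,345.27 → $118,345; Shipping 122,934.76 → $122,935; Tooling 87,279.97 → $87,280.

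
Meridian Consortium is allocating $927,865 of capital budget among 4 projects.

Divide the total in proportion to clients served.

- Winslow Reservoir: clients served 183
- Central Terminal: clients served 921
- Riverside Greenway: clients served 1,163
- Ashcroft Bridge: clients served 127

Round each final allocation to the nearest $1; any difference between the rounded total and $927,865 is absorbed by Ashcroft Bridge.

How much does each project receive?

Winslow Reservoir: $70,927 · Central Terminal: $356,961 · Riverside Greenway: $450,755 · Ashcroft Bridge: $49,222

Clients served total: 2,394.
Unrounded shares: Winslow Reservoir 183/2,394 × $927,865 = 70,927.02; Central Terminal 921/2,394 × $927,865 = 356,960.60; Riverside Greenway 1,163/2,394 × $927,865 = 450,754.80; Ashcroft Bridge 127/2,394 × $927,865 = 49,222.58.
After rounding ($1): Winslow Reservoir $70,927; Central Terminal $356,961; Riverside Greenway $450,755; Ashcroft Bridge $49,223. Sum = $927,866.
Difference $927,865 − $927,866 = −$1 applied to Ashcroft Bridge: Ashcroft Bridge becomes $49,222.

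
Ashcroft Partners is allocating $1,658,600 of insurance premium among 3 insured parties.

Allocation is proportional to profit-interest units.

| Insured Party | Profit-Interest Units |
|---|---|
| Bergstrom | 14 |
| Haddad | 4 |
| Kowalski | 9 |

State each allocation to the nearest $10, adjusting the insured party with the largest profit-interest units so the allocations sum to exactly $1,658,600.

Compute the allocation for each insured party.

Combined profit-interest units = 14 + 4 + 9 = 27.
Unrounded shares: Bergstrom 860,014.81; Haddad 245,718.52; Kowalski 552,866.67.
Rounded to nearest $10: Bergstrom $860,010; Haddad $245,720; Kowalski $552,870. Sum = $1,658,600.
No rounding difference to absorb.

Bergstrom: $860,010; Haddad: $245,720; Kowalski: $552,870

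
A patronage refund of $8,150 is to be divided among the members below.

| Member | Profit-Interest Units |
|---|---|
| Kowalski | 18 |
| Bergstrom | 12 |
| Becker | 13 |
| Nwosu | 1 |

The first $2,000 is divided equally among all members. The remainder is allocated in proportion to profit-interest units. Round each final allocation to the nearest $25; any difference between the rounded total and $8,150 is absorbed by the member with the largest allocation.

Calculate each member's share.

Kowalski: $3,000 | Bergstrom: $2,175 | Becker: $2,325 | Nwosu: $650

First tranche $2,000 split equally: $500 each.
Remainder $6,150 by profit-interest units (total 44): Kowalski 2,515.91 → $2,525; Bergstrom 1,677.27 → $1,675; Becker 1,817.05 → $1,825; Nwosu 139.77 → $150.
Rounding difference −$25 on remainder applied to Kowalski.
Totals: Kowalski $500 + $2,500 = $3,000; Bergstrom $500 + $1,675 = $2,175; Becker $500 + $1,825 = $2,325; Nwosu $500 + $150 = $650.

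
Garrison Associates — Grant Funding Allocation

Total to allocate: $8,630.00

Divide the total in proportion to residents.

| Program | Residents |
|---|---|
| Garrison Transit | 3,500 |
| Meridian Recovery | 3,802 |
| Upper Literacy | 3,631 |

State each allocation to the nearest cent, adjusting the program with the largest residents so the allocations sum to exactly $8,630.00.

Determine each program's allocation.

Residents total: 3,500 + 3,802 + 3,631 = 10,933.
Pro-rata amounts: Garrison Transit 2,762.7367; Meridian Recovery 3,001.1214; Upper Literacy 2,866.1420.
Rounded to nearest cent: Garrison Transit $2,762.74; Meridian Recovery $3,001.12; Upper Literacy $2,866.14. Sum = $8,630.00.
Sum already equals the total — no adjustment.

Garrison Transit: $2,762.74; Meridian Recovery: $3,001.12; Upper Literacy: $2,866.14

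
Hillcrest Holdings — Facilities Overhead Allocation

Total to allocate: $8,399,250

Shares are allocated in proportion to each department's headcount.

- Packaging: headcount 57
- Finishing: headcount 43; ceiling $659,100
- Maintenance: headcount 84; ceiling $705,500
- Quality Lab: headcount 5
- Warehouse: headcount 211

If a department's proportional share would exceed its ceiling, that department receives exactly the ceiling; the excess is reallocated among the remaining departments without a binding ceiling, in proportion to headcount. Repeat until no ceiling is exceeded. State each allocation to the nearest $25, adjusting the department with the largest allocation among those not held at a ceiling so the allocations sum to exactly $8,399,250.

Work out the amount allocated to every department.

Packaging: $1,468,775; Finishing: $659,100; Maintenance: $705,500; Quality Lab: $128,850; Warehouse: $5,437,025

Headcount total: 400.
Unconstrained shares: Packaging 1,196,893.12; Finishing 902,919.38; Maintenance 1,763,842.50; Quality Lab 104,990.62; Warehouse 4,430,604.38.
Cap binds for Finishing ($659,100), Maintenance ($705,500); balance $7,034,650 reallocated over remaining headcount 273.
Shares after redistribution: Packaging 1,468,773.08 → $1,468,775; Quality Lab 128,839.74 → $128,850; Warehouse 5,437,037.18 → $5,437,025.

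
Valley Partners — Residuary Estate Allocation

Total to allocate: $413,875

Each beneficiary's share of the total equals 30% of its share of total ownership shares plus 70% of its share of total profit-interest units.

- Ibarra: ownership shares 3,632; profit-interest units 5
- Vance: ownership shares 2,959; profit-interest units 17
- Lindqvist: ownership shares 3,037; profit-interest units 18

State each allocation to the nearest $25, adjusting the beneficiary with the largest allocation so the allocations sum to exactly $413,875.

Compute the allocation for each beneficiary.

Ibarra: $83,050 · Vance: $161,275 · Lindqvist: $169,550

Ownership shares total 9,628; profit-interest units total 40.
Combined weights (30% ownership shares + 70% profit-interest units): Ibarra 0.2007; Vance 0.3897; Lindqvist 0.4096.
Raw shares: Ibarra 83,052.26; Vance 161,287.02; Lindqvist 169,535.72.
Rounded to nearest $25: Ibarra $83,050; Vance $161,275; Lindqvist $169,525. Sum = $413,850.
Difference $413,875 − $413,850 = +$25 applied to largest allocation (Lindqvist): Lindqvist becomes $169,550.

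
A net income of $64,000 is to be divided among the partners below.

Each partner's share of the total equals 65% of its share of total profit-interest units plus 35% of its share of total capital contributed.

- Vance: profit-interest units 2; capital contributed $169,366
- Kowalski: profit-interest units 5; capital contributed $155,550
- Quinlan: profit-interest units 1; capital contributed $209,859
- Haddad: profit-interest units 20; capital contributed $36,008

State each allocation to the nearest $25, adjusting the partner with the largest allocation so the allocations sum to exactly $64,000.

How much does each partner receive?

Vance: $9,625 | Kowalski: $13,525 | Quinlan: $9,725 | Haddad: $31,125

Profit-interest units total 28; capital contributed total 570,783.
Composite weights (65% profit-interest units + 35% capital contributed): Vance 0.1503; Kowalski 0.2115; Quinlan 0.1519; Haddad 0.4864.
Pro-rata amounts: Vance 9,618.08; Kowalski 13,533.03; Quinlan 9,721.49; Haddad 31,127.40.
After rounding ($25): Vance $9,625; Kowalski $13,525; Quinlan $9,725; Haddad $31,125. Sum = $64,000.
Rounded total matches; no reconciliation needed.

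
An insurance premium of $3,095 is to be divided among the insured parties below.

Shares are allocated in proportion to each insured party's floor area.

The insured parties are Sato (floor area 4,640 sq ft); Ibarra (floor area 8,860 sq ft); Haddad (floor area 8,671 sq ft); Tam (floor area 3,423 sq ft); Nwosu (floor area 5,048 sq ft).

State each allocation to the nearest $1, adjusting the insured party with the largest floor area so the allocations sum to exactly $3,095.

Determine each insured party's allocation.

Sato: $469 | Ibarra: $894 | Haddad: $876 | Tam: $346 | Nwosu: $510

Sum of floor area: 30,642.
Pro-rata amounts: Sato 4,640/30,642 × $3,095 = 468.66; Ibarra 8,860/30,642 × $3,095 = 894.91; Haddad 8,671/30,642 × $3,095 = 875.82; Tam 3,423/30,642 × $3,095 = 345.74; Nwosu 5,048/30,642 × $3,095 = 509.87.
Rounded to nearest $1: Sato $469; Ibarra $895; Haddad $876; Tam $346; Nwosu $510. Sum = $3,096.
Difference $3,095 − $3,096 = −$1 applied to largest floor area (Ibarra): Ibarra becomes $894.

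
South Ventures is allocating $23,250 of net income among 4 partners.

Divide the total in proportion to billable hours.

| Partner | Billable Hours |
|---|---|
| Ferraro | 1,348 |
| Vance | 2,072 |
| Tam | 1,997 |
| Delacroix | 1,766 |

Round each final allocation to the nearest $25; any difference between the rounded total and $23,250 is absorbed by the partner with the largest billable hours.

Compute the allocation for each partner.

Ferraro: $4,375 | Vance: $6,675 | Tam: $6,475 | Delacroix: $5,725

Combined billable hours = 7,183.
Unrounded shares: Ferraro 1,348/7,183 × $23,250 = 4,363.22; Vance 2,072/7,183 × $23,250 = 6,706.67; Tam 1,997/7,183 × $23,250 = 6,463.91; Delacroix 1,766/7,183 × $23,250 = 5,716.20.
After rounding ($25): Ferraro $4,375; Vance $6,700; Tam $6,475; Delacroix $5,725. Sum = $23,275.
Difference $23,250 − $23,275 = −$25 applied to largest billable hours (Vance): Vance becomes $6,675.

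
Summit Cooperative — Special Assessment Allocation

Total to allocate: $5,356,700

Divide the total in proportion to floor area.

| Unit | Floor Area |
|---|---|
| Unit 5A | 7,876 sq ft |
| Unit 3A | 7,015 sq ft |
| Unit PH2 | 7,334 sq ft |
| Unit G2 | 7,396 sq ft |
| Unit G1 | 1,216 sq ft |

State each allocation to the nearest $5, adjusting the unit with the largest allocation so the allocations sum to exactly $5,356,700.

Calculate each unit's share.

Total floor area = 30,837.
Unrounded shares: Unit 5A 7,876/30,837 × $5,356,700 = 1,368,141.17; Unit 3A 7,015/30,837 × $5,356,700 = 1,218,576.73; Unit PH2 7,334/30,837 × $5,356,700 = 1,273,990.26; Unit G2 7,396/30,837 × $5,356,700 = 1,284,760.29; Unit G1 1,216/30,837 × $5,356,700 = 211,231.55.
At nearest $5: Unit 5A $1,368,140; Unit 3A $1,218,575; Unit PH2 $1,273,990; Unit G2 $1,284,760; Unit G1 $211,230. Sum = $5,356,695.
Difference $5,356,700 − $5,356,695 = +$5 applied to largest allocation (Unit 5A): Unit 5A becomes $1,368,145.

Unit 5A: $1,368,145; Unit 3A: $1,218,575; Unit PH2: $1,273,990; Unit G2: $1,284,760; Unit G1: $211,230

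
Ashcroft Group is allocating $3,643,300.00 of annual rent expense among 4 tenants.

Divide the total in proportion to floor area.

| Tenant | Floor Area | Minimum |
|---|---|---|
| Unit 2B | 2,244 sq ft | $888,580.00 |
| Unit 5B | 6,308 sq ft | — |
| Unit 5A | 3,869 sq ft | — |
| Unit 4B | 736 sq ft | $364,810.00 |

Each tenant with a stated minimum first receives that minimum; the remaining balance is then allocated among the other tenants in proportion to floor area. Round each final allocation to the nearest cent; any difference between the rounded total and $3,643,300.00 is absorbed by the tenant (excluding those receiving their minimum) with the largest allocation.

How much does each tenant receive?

Unit 2B: $888,580.00 | Unit 5B: $1,481,335.59 | Unit 5A: $908,574.41 | Unit 4B: $364,810.00

Minimums first: Unit 2B $888,580.00; Unit 4B $364,810.00. Residual $2,389,910.00.
Residual split over remaining floor area 10,177: Unit 5B 1,481,335.5881 → $1,481,335.59; Unit 5A 908,574.4119 → $908,574.41.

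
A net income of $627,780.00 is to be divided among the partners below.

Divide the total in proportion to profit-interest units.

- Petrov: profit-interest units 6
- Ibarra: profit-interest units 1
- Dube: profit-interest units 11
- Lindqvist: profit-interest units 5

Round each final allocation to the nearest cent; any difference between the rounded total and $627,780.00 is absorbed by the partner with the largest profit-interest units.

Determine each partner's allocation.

Petrov: $163,768.70 | Ibarra: $27,294.78 | Dube: $300,242.61 | Lindqvist: $136,473.91

Total profit-interest units = 6 + 1 + 11 + 5 = 23.
Pro-rata amounts: Petrov 163,768.6957; Ibarra 27,294.7826; Dube 300,242.6087; Lindqvist 136,473.9130.
Rounded to nearest cent: Petrov $163,768.70; Ibarra $27,294.78; Dube $300,242.61; Lindqvist $136,473.91. Sum = $627,780.00.
Sum already equals the total — no adjustment.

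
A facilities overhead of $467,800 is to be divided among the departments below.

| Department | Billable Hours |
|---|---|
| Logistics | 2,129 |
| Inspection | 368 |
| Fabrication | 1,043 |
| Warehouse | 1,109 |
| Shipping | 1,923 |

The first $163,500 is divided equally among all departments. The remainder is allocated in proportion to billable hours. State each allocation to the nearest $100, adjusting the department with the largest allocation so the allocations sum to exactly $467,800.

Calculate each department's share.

Logistics: $131,400 | Inspection: $49,700 | Fabrication: $81,000 | Warehouse: $84,000 | Shipping: $121,700

Equal tier: $163,500 ÷ 5 = $32,700 apiece.
Remainder $304,300 by billable hours (total 6,572): Logistics 98,578.01 → $98,600; Inspection 17,039.32 → $17,000; Fabrication 48,293.50 → $48,300; Warehouse 51,349.47 → $51,300; Shipping 89,039.70 → $89,000.
Rounding difference +$100 on remainder applied to Logistics.
Totals: Logistics $32,700 + $98,700 = $131,400; Inspection $32,700 + $17,000 = $49,700; Fabrication $32,700 + $48,300 = $81,000; Warehouse $32,700 + $51,300 = $84,000; Shipping $32,700 + $89,000 = $121,700.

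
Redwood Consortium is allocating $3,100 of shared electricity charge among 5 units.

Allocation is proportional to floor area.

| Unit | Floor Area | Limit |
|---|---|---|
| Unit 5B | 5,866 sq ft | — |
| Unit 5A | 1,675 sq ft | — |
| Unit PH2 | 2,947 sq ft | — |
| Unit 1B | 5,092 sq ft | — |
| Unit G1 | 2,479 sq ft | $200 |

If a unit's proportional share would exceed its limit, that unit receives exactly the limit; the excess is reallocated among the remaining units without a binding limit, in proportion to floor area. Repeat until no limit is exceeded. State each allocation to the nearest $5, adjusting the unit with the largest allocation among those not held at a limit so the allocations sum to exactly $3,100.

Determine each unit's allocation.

Unit 5B: $1,090; Unit 5A: $310; Unit PH2: $550; Unit 1B: $950; Unit G1: $200

Sum of floor area: 18,059.
Pro-rata shares before constraints: Unit 5B 1,006.95; Unit 5A 287.53; Unit PH2 505.88; Unit 1B 874.09; Unit G1 425.54.
Cap binds for Unit G1 ($200); balance $2,900 reallocated over remaining floor area 15,580.
Shares after redistribution: Unit 5B 1,091.87 → $1,090; Unit 5A 311.78 → $310; Unit PH2 548.54 → $550; Unit 1B 947.80 → $950.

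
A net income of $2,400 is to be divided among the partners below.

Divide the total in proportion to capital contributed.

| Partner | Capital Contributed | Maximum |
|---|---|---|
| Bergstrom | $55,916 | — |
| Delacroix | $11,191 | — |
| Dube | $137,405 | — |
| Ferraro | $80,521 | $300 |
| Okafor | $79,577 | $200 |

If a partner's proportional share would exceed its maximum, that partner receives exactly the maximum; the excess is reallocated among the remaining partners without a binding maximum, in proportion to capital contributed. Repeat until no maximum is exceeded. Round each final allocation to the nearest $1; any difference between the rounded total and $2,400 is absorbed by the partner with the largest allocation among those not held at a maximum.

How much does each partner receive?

Bergstrom: $519 | Delacroix: $104 | Dube: $1,277 | Ferraro: $300 | Okafor: $200

Sum of capital contributed: 364,610.
Unconstrained shares: Bergstrom 368.06; Delacroix 73.66; Dube 904.45; Ferraro 530.02; Okafor 523.81.
Held at cap: Ferraro ($300), Okafor ($200); balance $1,900 reallocated over remaining capital contributed 204,512.
Redistributed shares: Bergstrom 519.48 → $519; Delacroix 103.97 → $104; Dube 1,276.55 → $1,277.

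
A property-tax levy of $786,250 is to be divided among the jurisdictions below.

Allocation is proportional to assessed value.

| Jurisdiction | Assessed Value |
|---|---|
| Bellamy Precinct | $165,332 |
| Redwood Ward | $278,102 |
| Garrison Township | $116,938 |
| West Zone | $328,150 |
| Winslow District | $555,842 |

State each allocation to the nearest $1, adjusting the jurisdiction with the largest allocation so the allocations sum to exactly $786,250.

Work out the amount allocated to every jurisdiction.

Bellamy Precinct: $90,000 · Redwood Ward: $151,387 · Garrison Township: $63,656 · West Zone: $178,631 · Winslow District: $302,576

Total assessed value = 1,444,364.
Unrounded shares: Bellamy Precinct 165,332/1,444,364 × $786,250 = 89,999.67; Redwood Ward 278,102/1,444,364 × $786,250 = 151,386.84; Garrison Township 116,938/1,444,364 × $786,250 = 63,656.05; West Zone 328,150/1,444,364 × $786,250 = 178,630.83; Winslow District 555,842/1,444,364 × $786,250 = 302,576.62.
Rounded to nearest $1: Bellamy Precinct $90,000; Redwood Ward $151,387; Garrison Township $63,656; West Zone $178,631; Winslow District $302,577. Sum = $786,251.
Difference $786,250 − $786,251 = −$1 applied to largest allocation (Winslow District): Winslow District becomes $302,576.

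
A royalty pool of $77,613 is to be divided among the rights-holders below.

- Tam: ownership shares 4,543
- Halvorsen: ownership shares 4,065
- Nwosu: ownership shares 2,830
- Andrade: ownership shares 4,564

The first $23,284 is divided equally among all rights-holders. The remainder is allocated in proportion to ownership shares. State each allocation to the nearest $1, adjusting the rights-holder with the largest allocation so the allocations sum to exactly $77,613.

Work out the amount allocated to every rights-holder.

Equal tier: $23,284 ÷ 4 = $5,821 apiece.
Remainder $54,329 by ownership shares (total 16,002): Tam 15,424.11 → $15,424; Halvorsen 13,801.24 → $13,801; Nwosu 9,608.24 → $9,608; Andrade 15,495.41 → $15,495.
Rounding difference +$1 on remainder applied to Andrade.
Totals: Tam $5,821 + $15,424 = $21,245; Halvorsen $5,821 + $13,801 = $19,622; Nwosu $5,821 + $9,608 = $15,429; Andrade $5,821 + $15,496 = $21,317.

Tam: $21,245; Halvorsen: $19,622; Nwosu: $15,429; Andrade: $21,317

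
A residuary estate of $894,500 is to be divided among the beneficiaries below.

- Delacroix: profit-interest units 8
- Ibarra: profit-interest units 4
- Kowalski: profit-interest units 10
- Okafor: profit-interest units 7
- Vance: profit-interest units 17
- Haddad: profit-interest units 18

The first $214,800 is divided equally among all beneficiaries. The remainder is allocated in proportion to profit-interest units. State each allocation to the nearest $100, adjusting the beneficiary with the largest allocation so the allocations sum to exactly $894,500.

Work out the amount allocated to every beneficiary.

Delacroix: $120,800 | Ibarra: $78,300 | Kowalski: $142,000 | Okafor: $110,100 | Vance: $216,300 | Haddad: $227,000

Equal tier: $214,800 ÷ 6 = $35,800 apiece.
Remainder $679,700 by profit-interest units (total 64): Delacroix 84,962.50 → $85,000; Ibarra 42,481.25 → $42,500; Kowalski 106,203.12 → $106,200; Okafor 74,342.19 → $74,300; Vance 180,545.31 → $180,500; Haddad 191,165.62 → $191,200.
Totals: Delacroix $35,800 + $85,000 = $120,800; Ibarra $35,800 + $42,500 = $78,300; Kowalski $35,800 + $106,200 = $142,000; Okafor $35,800 + $74,300 = $110,100; Vance $35,800 + $180,500 = $216,300; Haddad $35,800 + $191,200 = $227,000.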